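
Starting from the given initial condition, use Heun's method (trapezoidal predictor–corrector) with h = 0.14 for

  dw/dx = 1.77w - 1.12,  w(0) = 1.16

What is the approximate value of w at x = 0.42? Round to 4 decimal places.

1.7346

Heun: k1 = f(x_n, w_n); k2 = f(x_n + h, w_n + h·k1); w_{n+1} = w_n + (h/2)·(k1 + k2).
x=0.000000, w=1.160000:
  k1 = f(0.000000, 1.160000) = 0.933200
  k2 = f(0.140000, 1.290648) = 1.164447
  w ← 1.160000 + (0.14/2)·(0.933200 + 1.164447) = 1.306835
x=0.140000, w=1.306835:
  k1 = f(0.140000, 1.306835) = 1.193098
  k2 = f(0.280000, 1.473869) = 1.488748
  w ← 1.306835 + (0.14/2)·(1.193098 + 1.488748) = 1.494565
x=0.280000, w=1.494565:
  k1 = f(0.280000, 1.494565) = 1.525379
  k2 = f(0.420000, 1.708118) = 1.903368
  w ← 1.494565 + (0.14/2)·(1.525379 + 1.903368) = 1.734577
w(0.42) ≈ 1.7346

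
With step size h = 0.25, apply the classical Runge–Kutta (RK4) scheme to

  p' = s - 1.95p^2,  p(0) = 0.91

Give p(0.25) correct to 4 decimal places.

RK4: k1 = f(s_n, p_n); k2 = f(s_n + h/2, p_n + (h/2)·k1); k3 = f(s_n + h/2, p_n + (h/2)·k2); k4 = f(s_n + h, p_n + h·k3); p_{n+1} = p_n + (h/6)·(k1 + 2k2 + 2k3 + k4).
s=0.000000, p=0.910000:
  k1 = f(0.000000, 0.910000) = -1.614795
  k2 = f(0.125000, 0.708151) = -0.852881
  k3 = f(0.125000, 0.803390) = -1.133599
  k4 = f(0.250000, 0.626600) = -0.515624
  p ← 0.910000 + (0.25/6)·(k1 + 2k2 + 2k3 + k4) = 0.655693
p(0.25) ≈ 0.6557

0.6557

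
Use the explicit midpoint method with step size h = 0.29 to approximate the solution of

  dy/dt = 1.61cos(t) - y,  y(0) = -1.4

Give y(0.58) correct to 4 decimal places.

Midpoint: k1 = f(t_n, y_n); k2 = f(t_n + h/2, y_n + (h/2)·k1); y_{n+1} = y_n + h·k2.
t=0.000000, y=-1.400000:
  k1 = f(0.000000, -1.400000) = 3.010000
  k2 = f(0.145000, -0.963550) = 2.556655
  y ← -1.400000 + 0.29·2.556655 = -0.658570
t=0.290000, y=-0.658570:
  k1 = f(0.290000, -0.658570) = 2.201343
  k2 = f(0.435000, -0.339375) = 1.799436
  y ← -0.658570 + 0.29·1.799436 = -0.136734
y(0.58) ≈ -0.1367

-0.1367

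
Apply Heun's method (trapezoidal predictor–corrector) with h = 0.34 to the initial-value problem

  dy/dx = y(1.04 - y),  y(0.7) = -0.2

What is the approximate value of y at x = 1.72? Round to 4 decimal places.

-0.8414

Heun: k1 = f(x_n, y_n); k2 = f(x_n + h, y_n + h·k1); y_{n+1} = y_n + (h/2)·(k1 + k2).
x=0.700000, y=-0.200000:
  k1 = f(0.700000, -0.200000) = -0.248000
  k2 = f(1.040000, -0.284320) = -0.376531
  y ← -0.200000 + (0.34/2)·(-0.248000 + (-0.376531)) = -0.306170
x=1.040000, y=-0.306170:
  k1 = f(1.040000, -0.306170) = -0.412157
  k2 = f(1.380000, -0.446304) = -0.663343
  y ← -0.306170 + (0.34/2)·(-0.412157 + (-0.663343)) = -0.489005
x=1.380000, y=-0.489005:
  k1 = f(1.380000, -0.489005) = -0.747692
  k2 = f(1.720000, -0.743220) = -1.325326
  y ← -0.489005 + (0.34/2)·(-0.747692 + (-1.325326)) = -0.841418
y(1.72) ≈ -0.8414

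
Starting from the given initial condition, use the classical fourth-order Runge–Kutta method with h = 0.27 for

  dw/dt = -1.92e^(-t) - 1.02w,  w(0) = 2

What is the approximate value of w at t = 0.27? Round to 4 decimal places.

RK4: k1 = f(t_n, w_n); k2 = f(t_n + h/2, w_n + (h/2)·k1); k3 = f(t_n + h/2, w_n + (h/2)·k2); k4 = f(t_n + h, w_n + h·k3); w_{n+1} = w_n + (h/6)·(k1 + 2k2 + 2k3 + k4).
t=0.000000, w=2.000000:
  k1 = f(0.000000, 2.000000) = -3.960000
  k2 = f(0.135000, 1.465400) = -3.172243
  k3 = f(0.135000, 1.571747) = -3.280717
  k4 = f(0.270000, 1.114206) = -2.602179
  w ← 2.000000 + (0.27/6)·(k1 + 2k2 + 2k3 + k4) = 1.123936
w(0.27) ≈ 1.1239

1.1239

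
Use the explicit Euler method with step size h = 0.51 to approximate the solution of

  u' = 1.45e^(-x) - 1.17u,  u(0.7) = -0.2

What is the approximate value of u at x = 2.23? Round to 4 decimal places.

0.2680

Euler: u_{n+1} = u_n + h·f(x_n, u_n).
x=0.700000, u=-0.200000: f=0.954049 → u ← -0.200000 + 0.51·0.954049 = 0.286565
x=1.210000, u=0.286565: f=0.097105 → u ← 0.286565 + 0.51·0.097105 = 0.336088
x=1.720000, u=0.336088: f=-0.133578 → u ← 0.336088 + 0.51·(-0.133578) = 0.267964
u(2.23) ≈ 0.2680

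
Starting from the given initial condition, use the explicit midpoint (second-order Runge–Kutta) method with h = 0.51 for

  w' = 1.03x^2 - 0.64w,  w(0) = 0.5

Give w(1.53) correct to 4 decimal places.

Midpoint: k1 = f(x_n, w_n); k2 = f(x_n + h/2, w_n + (h/2)·k1); w_{n+1} = w_n + h·k2.
x=0.000000, w=0.500000:
  k1 = f(0.000000, 0.500000) = -0.320000
  k2 = f(0.255000, 0.418400) = -0.200800
  w ← 0.500000 + 0.51·(-0.200800) = 0.397592
x=0.510000, w=0.397592:
  k1 = f(0.510000, 0.397592) = 0.013444
  k2 = f(0.765000, 0.401020) = 0.346129
  w ← 0.397592 + 0.51·0.346129 = 0.574118
x=1.020000, w=0.574118:
  k1 = f(1.020000, 0.574118) = 0.704177
  k2 = f(1.275000, 0.753683) = 1.192037
  w ← 0.574118 + 0.51·1.192037 = 1.182056
w(1.53) ≈ 1.1821

1.1821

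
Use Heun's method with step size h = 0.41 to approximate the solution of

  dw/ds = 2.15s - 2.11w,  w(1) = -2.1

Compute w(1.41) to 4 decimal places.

Heun: k1 = f(s_n, w_n); k2 = f(s_n + h, w_n + h·k1); w_{n+1} = w_n + (h/2)·(k1 + k2).
s=1.000000, w=-2.100000:
  k1 = f(1.000000, -2.100000) = 6.581000
  k2 = f(1.410000, 0.598210) = 1.769277
  w ← -2.100000 + (0.41/2)·(6.581000 + 1.769277) = -0.388193
w(1.41) ≈ -0.3882

-0.3882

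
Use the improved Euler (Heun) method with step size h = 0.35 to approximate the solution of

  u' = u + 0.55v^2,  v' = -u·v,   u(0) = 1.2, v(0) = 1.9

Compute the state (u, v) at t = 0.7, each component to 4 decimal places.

3.3658, 0.5111

Heun on (u,v): k1 = f(t_n, state_n); k2 = f(t_n + h, state_n + h·k1); state_{n+1} = state_n + (h/2)·(k1 + k2).
0.000000: (1.200000, 1.900000)
  k1 = (3.185500, -2.280000)
  predictor → (2.314925, 1.102000)
  k2 = (2.982847, -2.551047)
  → (2.279461, 1.054567)
0.350000: (2.279461, 1.054567)
  k1 = (2.891122, -2.403843)
  predictor → (3.291353, 0.213222)
  k2 = (3.316358, -0.701787)
  → (3.365770, 0.511081)
(u(0.7), v(0.7)) ≈ (3.3658, 0.5111)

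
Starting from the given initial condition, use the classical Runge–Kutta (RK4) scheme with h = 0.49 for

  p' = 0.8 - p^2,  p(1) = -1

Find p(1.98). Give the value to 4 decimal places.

RK4: k1 = f(x_n, p_n); k2 = f(x_n + h/2, p_n + (h/2)·k1); k3 = f(x_n + h/2, p_n + (h/2)·k2); k4 = f(x_n + h, p_n + h·k3); p_{n+1} = p_n + (h/6)·(k1 + 2k2 + 2k3 + k4).
x=1.000000, p=-1.000000:
  k1 = f(1.000000, -1.000000) = -0.200000
  k2 = f(1.245000, -1.049000) = -0.300401
  k3 = f(1.245000, -1.073598) = -0.352613
  k4 = f(1.490000, -1.172780) = -0.575414
  p ← -1.000000 + (0.49/6)·(k1 + 2k2 + 2k3 + k4) = -1.169984
x=1.490000, p=-1.169984:
  k1 = f(1.490000, -1.169984) = -0.568864
  k2 = f(1.735000, -1.309356) = -0.914413
  k3 = f(1.735000, -1.394016) = -1.143280
  k4 = f(1.980000, -1.730192) = -2.193563
  p ← -1.169984 + (0.49/6)·(k1 + 2k2 + 2k3 + k4) = -1.731673
p(1.98) ≈ -1.7317

-1.7317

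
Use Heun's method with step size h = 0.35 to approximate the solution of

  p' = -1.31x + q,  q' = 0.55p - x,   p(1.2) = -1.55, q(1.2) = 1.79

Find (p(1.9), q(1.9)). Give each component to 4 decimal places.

-2.2659, 0.0565

Heun on (p,q): k1 = f(x_n, state_n); k2 = f(x_n + h, state_n + h·k1); state_{n+1} = state_n + (h/2)·(k1 + k2).
1.200000: (-1.550000, 1.790000)
  k1 = (0.218000, -2.052500)
  predictor → (-1.473700, 1.071625)
  k2 = (-0.958875, -2.360535)
  → (-1.679653, 1.017719)
1.550000: (-1.679653, 1.017719)
  k1 = (-1.012781, -2.473809)
  predictor → (-2.034127, 0.151886)
  k2 = (-2.337114, -3.018770)
  → (-2.265885, 0.056518)
(p(1.9), q(1.9)) ≈ (-2.2659, 0.0565)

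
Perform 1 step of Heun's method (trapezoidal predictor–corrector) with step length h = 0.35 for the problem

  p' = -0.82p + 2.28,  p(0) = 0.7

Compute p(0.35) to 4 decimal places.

Heun: k1 = f(s_n, p_n); k2 = f(s_n + h, p_n + h·k1); p_{n+1} = p_n + (h/2)·(k1 + k2).
s=0.000000, p=0.700000:
  k1 = f(0.000000, 0.700000) = 1.706000
  k2 = f(0.350000, 1.297100) = 1.216378
  p ← 0.700000 + (0.35/2)·(1.706000 + 1.216378) = 1.211416
p(0.35) ≈ 1.2114

1.2114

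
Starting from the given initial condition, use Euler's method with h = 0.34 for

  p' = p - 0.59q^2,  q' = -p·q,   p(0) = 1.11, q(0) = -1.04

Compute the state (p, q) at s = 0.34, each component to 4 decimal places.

Euler on (p,q): p_{n+1} = p_n + h·p', q_{n+1} = q_n + h·q'.
0.000000: (1.110000, -1.040000); f=(0.471856, 1.154400) → (1.270431, -0.647504)
(p(0.34), q(0.34)) ≈ (1.2704, -0.6475)

1.2704, -0.6475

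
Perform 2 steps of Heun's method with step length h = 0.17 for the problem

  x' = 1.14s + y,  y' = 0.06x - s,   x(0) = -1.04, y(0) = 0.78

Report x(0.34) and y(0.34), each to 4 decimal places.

-0.7172, 0.7040

Heun on (x,y): k1 = f(s_n, state_n); k2 = f(s_n + h, state_n + h·k1); state_{n+1} = state_n + (h/2)·(k1 + k2).
0.000000: (-1.040000, 0.780000)
  k1 = (0.780000, -0.062400)
  predictor → (-0.907400, 0.769392)
  k2 = (0.963192, -0.224444)
  → (-0.891829, 0.755618)
0.170000: (-0.891829, 0.755618)
  k1 = (0.949418, -0.223510)
  predictor → (-0.730428, 0.717622)
  k2 = (1.105222, -0.383826)
  → (-0.717184, 0.703995)
(x(0.34), y(0.34)) ≈ (-0.7172, 0.7040)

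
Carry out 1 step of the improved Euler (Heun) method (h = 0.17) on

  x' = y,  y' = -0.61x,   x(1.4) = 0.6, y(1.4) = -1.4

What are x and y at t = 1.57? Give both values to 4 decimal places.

Heun on (x,y): k1 = f(t_n, state_n); k2 = f(t_n + h, state_n + h·k1); state_{n+1} = state_n + (h/2)·(k1 + k2).
1.400000: (0.600000, -1.400000)
  k1 = (-1.400000, -0.366000)
  predictor → (0.362000, -1.462220)
  k2 = (-1.462220, -0.220820)
  → (0.356711, -1.449880)
(x(1.57), y(1.57)) ≈ (0.3567, -1.4499)

0.3567, -1.4499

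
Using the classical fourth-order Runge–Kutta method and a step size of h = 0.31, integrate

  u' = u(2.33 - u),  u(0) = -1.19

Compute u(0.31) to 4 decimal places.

RK4: k1 = f(t_n, u_n); k2 = f(t_n + h/2, u_n + (h/2)·k1); k3 = f(t_n + h/2, u_n + (h/2)·k2); k4 = f(t_n + h, u_n + h·k3); u_{n+1} = u_n + (h/6)·(k1 + 2k2 + 2k3 + k4).
t=0.000000, u=-1.190000:
  k1 = f(0.000000, -1.190000) = -4.188800
  k2 = f(0.155000, -1.839264) = -7.668377
  k3 = f(0.155000, -2.378598) = -11.199865
  k4 = f(0.310000, -4.661958) = -32.596217
  u ← -1.190000 + (0.31/6)·(k1 + 2k2 + 2k3 + k4) = -5.040278
u(0.31) ≈ -5.0403

-5.0403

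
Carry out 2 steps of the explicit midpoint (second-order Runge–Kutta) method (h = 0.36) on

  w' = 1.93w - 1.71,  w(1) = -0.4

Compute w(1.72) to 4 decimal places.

Midpoint: k1 = f(x_n, w_n); k2 = f(x_n + h/2, w_n + (h/2)·k1); w_{n+1} = w_n + h·k2.
x=1.000000, w=-0.400000:
  k1 = f(1.000000, -0.400000) = -2.482000
  k2 = f(1.180000, -0.846760) = -3.344247
  w ← -0.400000 + 0.36·(-3.344247) = -1.603929
x=1.360000, w=-1.603929:
  k1 = f(1.360000, -1.603929) = -4.805583
  k2 = f(1.540000, -2.468934) = -6.475042
  w ← -1.603929 + 0.36·(-6.475042) = -3.934944
w(1.72) ≈ -3.9349

-3.9349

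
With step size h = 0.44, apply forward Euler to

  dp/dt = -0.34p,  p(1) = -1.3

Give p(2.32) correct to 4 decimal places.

Euler: p_{n+1} = p_n + h·f(t_n, p_n).
t=1.000000, p=-1.300000: f=0.442000 → p ← -1.300000 + 0.44·0.442000 = -1.105520
t=1.440000, p=-1.105520: f=0.375877 → p ← -1.105520 + 0.44·0.375877 = -0.940134
t=1.880000, p=-0.940134: f=0.319646 → p ← -0.940134 + 0.44·0.319646 = -0.799490
p(2.32) ≈ -0.7995

-0.7995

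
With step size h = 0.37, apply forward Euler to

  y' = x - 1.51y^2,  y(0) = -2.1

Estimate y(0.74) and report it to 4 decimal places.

Euler: y_{n+1} = y_n + h·f(x_n, y_n).
x=0.000000, y=-2.100000: f=-6.659100 → y ← -2.100000 + 0.37·(-6.659100) = -4.563867
x=0.370000, y=-4.563867: f=-31.081612 → y ← -4.563867 + 0.37·(-31.081612) = -16.064063
y(0.74) ≈ -16.0641

-16.0641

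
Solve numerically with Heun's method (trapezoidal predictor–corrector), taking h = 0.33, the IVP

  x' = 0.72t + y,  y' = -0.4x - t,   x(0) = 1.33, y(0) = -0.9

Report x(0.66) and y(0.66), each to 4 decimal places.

Heun on (x,y): k1 = f(t_n, state_n); k2 = f(t_n + h, state_n + h·k1); state_{n+1} = state_n + (h/2)·(k1 + k2).
0.000000: (1.330000, -0.900000)
  k1 = (-0.900000, -0.532000)
  predictor → (1.033000, -1.075560)
  k2 = (-0.837960, -0.743200)
  → (1.043237, -1.110408)
0.330000: (1.043237, -1.110408)
  k1 = (-0.872808, -0.747295)
  predictor → (0.755210, -1.357015)
  k2 = (-0.881815, -0.962084)
  → (0.753724, -1.392455)
(x(0.66), y(0.66)) ≈ (0.7537, -1.3925)

0.7537, -1.3925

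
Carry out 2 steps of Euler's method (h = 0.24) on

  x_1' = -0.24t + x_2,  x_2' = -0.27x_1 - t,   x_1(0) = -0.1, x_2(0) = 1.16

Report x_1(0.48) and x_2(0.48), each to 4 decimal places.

0.4445, 1.0973

Euler on (x_1,x_2): x_1_{n+1} = x_1_n + h·x_1', x_2_{n+1} = x_2_n + h·x_2'.
0.000000: (-0.100000, 1.160000); f=(1.160000, 0.027000) → (0.178400, 1.166480)
0.240000: (0.178400, 1.166480); f=(1.108880, -0.288168) → (0.444531, 1.097320)
(x_1(0.48), x_2(0.48)) ≈ (0.4445, 1.0973)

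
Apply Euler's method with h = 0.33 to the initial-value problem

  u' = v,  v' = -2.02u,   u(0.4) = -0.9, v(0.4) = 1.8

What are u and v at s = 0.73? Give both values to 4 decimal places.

Euler on (u,v): u_{n+1} = u_n + h·u', v_{n+1} = v_n + h·v'.
0.400000: (-0.900000, 1.800000); f=(1.800000, 1.818000) → (-0.306000, 2.399940)
(u(0.73), v(0.73)) ≈ (-0.3060, 2.3999)

-0.3060, 2.3999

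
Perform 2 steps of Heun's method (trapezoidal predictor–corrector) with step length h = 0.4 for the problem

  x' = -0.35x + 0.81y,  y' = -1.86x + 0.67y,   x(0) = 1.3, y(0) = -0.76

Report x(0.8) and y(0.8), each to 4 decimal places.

Heun on (x,y): k1 = f(t_n, state_n); k2 = f(t_n + h, state_n + h·k1); state_{n+1} = state_n + (h/2)·(k1 + k2).
0.000000: (1.300000, -0.760000)
  k1 = (-1.070600, -2.927200)
  predictor → (0.871760, -1.930880)
  k2 = (-1.869129, -2.915163)
  → (0.712054, -1.928473)
0.400000: (0.712054, -1.928473)
  k1 = (-1.811282, -2.616498)
  predictor → (-0.012458, -2.975072)
  k2 = (-2.405448, -1.970125)
  → (-0.131292, -2.845797)
(x(0.8), y(0.8)) ≈ (-0.1313, -2.8458)

-0.1313, -2.8458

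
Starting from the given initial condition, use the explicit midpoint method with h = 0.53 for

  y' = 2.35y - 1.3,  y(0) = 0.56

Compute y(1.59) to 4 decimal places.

0.7409

Midpoint: k1 = f(t_n, y_n); k2 = f(t_n + h/2, y_n + (h/2)·k1); y_{n+1} = y_n + h·k2.
t=0.000000, y=0.560000:
  k1 = f(0.000000, 0.560000) = 0.016000
  k2 = f(0.265000, 0.564240) = 0.025964
  y ← 0.560000 + 0.53·0.025964 = 0.573761
t=0.530000, y=0.573761:
  k1 = f(0.530000, 0.573761) = 0.048338
  k2 = f(0.795000, 0.586571) = 0.078441
  y ← 0.573761 + 0.53·0.078441 = 0.615335
t=1.060000, y=0.615335:
  k1 = f(1.060000, 0.615335) = 0.146036
  k2 = f(1.325000, 0.654034) = 0.236980
  y ← 0.615335 + 0.53·0.236980 = 0.740934
y(1.59) ≈ 0.7409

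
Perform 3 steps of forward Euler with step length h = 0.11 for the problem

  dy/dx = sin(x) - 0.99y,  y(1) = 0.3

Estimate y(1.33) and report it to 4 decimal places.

0.4769

Euler: y_{n+1} = y_n + h·f(x_n, y_n).
x=1.000000, y=0.300000: f=0.544471 → y ← 0.300000 + 0.11·0.544471 = 0.359892
x=1.110000, y=0.359892: f=0.539406 → y ← 0.359892 + 0.11·0.539406 = 0.419226
x=1.220000, y=0.419226: f=0.524065 → y ← 0.419226 + 0.11·0.524065 = 0.476874
y(1.33) ≈ 0.4769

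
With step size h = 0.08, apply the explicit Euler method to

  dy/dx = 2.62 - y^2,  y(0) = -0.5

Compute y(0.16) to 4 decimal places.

Euler: y_{n+1} = y_n + h·f(x_n, y_n).
x=0.000000, y=-0.500000: f=2.370000 → y ← -0.500000 + 0.08·2.370000 = -0.310400
x=0.080000, y=-0.310400: f=2.523652 → y ← -0.310400 + 0.08·2.523652 = -0.108508
y(0.16) ≈ -0.1085

-0.1085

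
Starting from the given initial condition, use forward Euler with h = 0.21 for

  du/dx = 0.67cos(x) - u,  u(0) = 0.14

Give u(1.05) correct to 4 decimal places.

0.4296

Euler: u_{n+1} = u_n + h·f(x_n, u_n).
x=0.000000, u=0.140000: f=0.530000 → u ← 0.140000 + 0.21·0.530000 = 0.251300
x=0.210000, u=0.251300: f=0.403981 → u ← 0.251300 + 0.21·0.403981 = 0.336136
x=0.420000, u=0.336136: f=0.275634 → u ← 0.336136 + 0.21·0.275634 = 0.394019
x=0.630000, u=0.394019: f=0.147359 → u ← 0.394019 + 0.21·0.147359 = 0.424964
x=0.840000, u=0.424964: f=0.022236 → u ← 0.424964 + 0.21·0.022236 = 0.429634
u(1.05) ≈ 0.4296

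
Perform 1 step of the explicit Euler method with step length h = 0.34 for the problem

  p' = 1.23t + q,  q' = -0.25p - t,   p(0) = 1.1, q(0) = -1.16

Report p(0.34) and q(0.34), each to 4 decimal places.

0.7056, -1.2535

Euler on (p,q): p_{n+1} = p_n + h·p', q_{n+1} = q_n + h·q'.
0.000000: (1.100000, -1.160000); f=(-1.160000, -0.275000) → (0.705600, -1.253500)
(p(0.34), q(0.34)) ≈ (0.7056, -1.2535)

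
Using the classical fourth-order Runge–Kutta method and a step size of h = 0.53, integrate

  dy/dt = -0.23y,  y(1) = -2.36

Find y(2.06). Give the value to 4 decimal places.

-1.8494

RK4: k1 = f(t_n, y_n); k2 = f(t_n + h/2, y_n + (h/2)·k1); k3 = f(t_n + h/2, y_n + (h/2)·k2); k4 = f(t_n + h, y_n + h·k3); y_{n+1} = y_n + (h/6)·(k1 + 2k2 + 2k3 + k4).
t=1.000000, y=-2.360000:
  k1 = f(1.000000, -2.360000) = 0.542800
  k2 = f(1.265000, -2.216158) = 0.509716
  k3 = f(1.265000, -2.224925) = 0.511733
  k4 = f(1.530000, -2.088782) = 0.480420
  y ← -2.360000 + (0.53/6)·(k1 + 2k2 + 2k3 + k4) = -2.089160
t=1.530000, y=-2.089160:
  k1 = f(1.530000, -2.089160) = 0.480507
  k2 = f(1.795000, -1.961825) = 0.451220
  k3 = f(1.795000, -1.969586) = 0.453005
  k4 = f(2.060000, -1.849067) = 0.425285
  y ← -2.089160 + (0.53/6)·(k1 + 2k2 + 2k3 + k4) = -1.849402
y(2.06) ≈ -1.8494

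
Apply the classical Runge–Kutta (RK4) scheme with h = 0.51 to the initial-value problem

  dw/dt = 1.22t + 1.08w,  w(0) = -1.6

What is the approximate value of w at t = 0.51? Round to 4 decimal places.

RK4: k1 = f(t_n, w_n); k2 = f(t_n + h/2, w_n + (h/2)·k1); k3 = f(t_n + h/2, w_n + (h/2)·k2); k4 = f(t_n + h, w_n + h·k3); w_{n+1} = w_n + (h/6)·(k1 + 2k2 + 2k3 + k4).
t=0.000000, w=-1.600000:
  k1 = f(0.000000, -1.600000) = -1.728000
  k2 = f(0.255000, -2.040640) = -1.892791
  k3 = f(0.255000, -2.082662) = -1.938175
  k4 = f(0.510000, -2.588469) = -2.173347
  w ← -1.600000 + (0.51/6)·(k1 + 2k2 + 2k3 + k4) = -2.582879
w(0.51) ≈ -2.5829

-2.5829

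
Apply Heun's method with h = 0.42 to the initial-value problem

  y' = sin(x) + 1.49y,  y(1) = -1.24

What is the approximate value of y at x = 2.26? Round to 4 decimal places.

-4.3782

Heun: k1 = f(x_n, y_n); k2 = f(x_n + h, y_n + h·k1); y_{n+1} = y_n + (h/2)·(k1 + k2).
x=1.000000, y=-1.240000:
  k1 = f(1.000000, -1.240000) = -1.006129
  k2 = f(1.420000, -1.662574) = -1.488584
  y ← -1.240000 + (0.42/2)·(-1.006129 + (-1.488584)) = -1.763890
x=1.420000, y=-1.763890:
  k1 = f(1.420000, -1.763890) = -1.639544
  k2 = f(1.840000, -2.452498) = -2.690239
  y ← -1.763890 + (0.42/2)·(-1.639544 + (-2.690239)) = -2.673144
x=1.840000, y=-2.673144:
  k1 = f(1.840000, -2.673144) = -3.019002
  k2 = f(2.260000, -3.941125) = -5.100523
  y ← -2.673144 + (0.42/2)·(-3.019002 + (-5.100523)) = -4.378244
y(2.26) ≈ -4.3782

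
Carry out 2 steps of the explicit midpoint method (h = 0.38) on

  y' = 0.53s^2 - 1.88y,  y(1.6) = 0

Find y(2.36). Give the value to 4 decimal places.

Midpoint: k1 = f(s_n, y_n); k2 = f(s_n + h/2, y_n + (h/2)·k1); y_{n+1} = y_n + h·k2.
s=1.600000, y=0.000000:
  k1 = f(1.600000, 0.000000) = 1.356800
  k2 = f(1.790000, 0.257792) = 1.213524
  y ← 0.000000 + 0.38·1.213524 = 0.461139
s=1.980000, y=0.461139:
  k1 = f(1.980000, 0.461139) = 1.210870
  k2 = f(2.170000, 0.691205) = 1.196253
  y ← 0.461139 + 0.38·1.196253 = 0.915715
y(2.36) ≈ 0.9157

0.9157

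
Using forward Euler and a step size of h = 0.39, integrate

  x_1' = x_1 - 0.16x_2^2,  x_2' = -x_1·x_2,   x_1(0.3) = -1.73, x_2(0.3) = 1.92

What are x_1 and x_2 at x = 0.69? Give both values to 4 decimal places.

-2.6347, 3.2154

Euler on (x_1,x_2): x_1_{n+1} = x_1_n + h·x_1', x_2_{n+1} = x_2_n + h·x_2'.
0.300000: (-1.730000, 1.920000); f=(-2.319824, 3.321600) → (-2.634731, 3.215424)
(x_1(0.69), x_2(0.69)) ≈ (-2.6347, 3.2154)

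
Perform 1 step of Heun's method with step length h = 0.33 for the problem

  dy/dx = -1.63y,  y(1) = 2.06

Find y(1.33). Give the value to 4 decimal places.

Heun: k1 = f(x_n, y_n); k2 = f(x_n + h, y_n + h·k1); y_{n+1} = y_n + (h/2)·(k1 + k2).
x=1.000000, y=2.060000:
  k1 = f(1.000000, 2.060000) = -3.357800
  k2 = f(1.330000, 0.951926) = -1.551639
  y ← 2.060000 + (0.33/2)·(-3.357800 + (-1.551639)) = 1.249943
y(1.33) ≈ 1.2499

1.2499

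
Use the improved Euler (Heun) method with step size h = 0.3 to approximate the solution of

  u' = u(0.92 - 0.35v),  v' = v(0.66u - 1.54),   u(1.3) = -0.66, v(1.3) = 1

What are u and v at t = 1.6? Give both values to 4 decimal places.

Heun on (u,v): k1 = f(t_n, state_n); k2 = f(t_n + h, state_n + h·k1); state_{n+1} = state_n + (h/2)·(k1 + k2).
1.300000: (-0.660000, 1.000000)
  k1 = (-0.376200, -1.975600)
  predictor → (-0.772860, 0.407320)
  k2 = (-0.600851, -0.835042)
  → (-0.806558, 0.578404)
(u(1.6), v(1.6)) ≈ (-0.8066, 0.5784)

-0.8066, 0.5784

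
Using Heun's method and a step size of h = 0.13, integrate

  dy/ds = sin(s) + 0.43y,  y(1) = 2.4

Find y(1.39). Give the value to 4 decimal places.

3.2286

Heun: k1 = f(s_n, y_n); k2 = f(s_n + h, y_n + h·k1); y_{n+1} = y_n + (h/2)·(k1 + k2).
s=1.000000, y=2.400000:
  k1 = f(1.000000, 2.400000) = 1.873471
  k2 = f(1.130000, 2.643551) = 2.041139
  y ← 2.400000 + (0.13/2)·(1.873471 + 2.041139) = 2.654450
s=1.130000, y=2.654450:
  k1 = f(1.130000, 2.654450) = 2.045826
  k2 = f(1.260000, 2.920407) = 2.207865
  y ← 2.654450 + (0.13/2)·(2.045826 + 2.207865) = 2.930940
s=1.260000, y=2.930940:
  k1 = f(1.260000, 2.930940) = 2.212394
  k2 = f(1.390000, 3.218551) = 2.367678
  y ← 2.930940 + (0.13/2)·(2.212394 + 2.367678) = 3.228644
y(1.39) ≈ 3.2286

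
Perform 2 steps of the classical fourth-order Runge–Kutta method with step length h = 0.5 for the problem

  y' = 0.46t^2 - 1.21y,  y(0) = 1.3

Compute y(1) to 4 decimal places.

0.5051

RK4: k1 = f(t_n, y_n); k2 = f(t_n + h/2, y_n + (h/2)·k1); k3 = f(t_n + h/2, y_n + (h/2)·k2); k4 = f(t_n + h, y_n + h·k3); y_{n+1} = y_n + (h/6)·(k1 + 2k2 + 2k3 + k4).
t=0.000000, y=1.300000:
  k1 = f(0.000000, 1.300000) = -1.573000
  k2 = f(0.250000, 0.906750) = -1.068418
  k3 = f(0.250000, 1.032896) = -1.221054
  k4 = f(0.500000, 0.689473) = -0.719263
  y ← 1.300000 + (0.5/6)·(k1 + 2k2 + 2k3 + k4) = 0.727400
t=0.500000, y=0.727400:
  k1 = f(0.500000, 0.727400) = -0.765154
  k2 = f(0.750000, 0.536111) = -0.389945
  k3 = f(0.750000, 0.629913) = -0.503445
  k4 = f(1.000000, 0.475677) = -0.115569
  y ← 0.727400 + (0.5/6)·(k1 + 2k2 + 2k3 + k4) = 0.505108
y(1) ≈ 0.5051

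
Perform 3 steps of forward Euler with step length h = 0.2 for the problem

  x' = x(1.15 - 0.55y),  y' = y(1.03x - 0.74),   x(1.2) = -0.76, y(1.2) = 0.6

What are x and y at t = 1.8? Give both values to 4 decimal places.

-1.2562, 0.1778

Euler on (x,y): x_{n+1} = x_n + h·x', y_{n+1} = y_n + h·y'.
1.200000: (-0.760000, 0.600000); f=(-0.623200, -0.913680) → (-0.884640, 0.417264)
1.400000: (-0.884640, 0.417264); f=(-0.814315, -0.688978) → (-1.047503, 0.279468)
1.600000: (-1.047503, 0.279468); f=(-1.043619, -0.508333) → (-1.256227, 0.177802)
(x(1.8), y(1.8)) ≈ (-1.2562, 0.1778)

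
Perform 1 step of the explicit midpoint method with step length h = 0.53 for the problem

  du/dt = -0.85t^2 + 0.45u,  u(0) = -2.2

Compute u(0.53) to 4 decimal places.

Midpoint: k1 = f(t_n, u_n); k2 = f(t_n + h/2, u_n + (h/2)·k1); u_{n+1} = u_n + h·k2.
t=0.000000, u=-2.200000:
  k1 = f(0.000000, -2.200000) = -0.990000
  k2 = f(0.265000, -2.462350) = -1.167749
  u ← -2.200000 + 0.53·(-1.167749) = -2.818907
u(0.53) ≈ -2.8189

-2.8189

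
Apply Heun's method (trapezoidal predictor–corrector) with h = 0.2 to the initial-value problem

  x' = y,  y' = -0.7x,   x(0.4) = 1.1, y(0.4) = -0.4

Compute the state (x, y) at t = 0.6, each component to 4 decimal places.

1.0046, -0.5484

Heun on (x,y): k1 = f(t_n, state_n); k2 = f(t_n + h, state_n + h·k1); state_{n+1} = state_n + (h/2)·(k1 + k2).
0.400000: (1.100000, -0.400000)
  k1 = (-0.400000, -0.770000)
  predictor → (1.020000, -0.554000)
  k2 = (-0.554000, -0.714000)
  → (1.004600, -0.548400)
(x(0.6), y(0.6)) ≈ (1.0046, -0.5484)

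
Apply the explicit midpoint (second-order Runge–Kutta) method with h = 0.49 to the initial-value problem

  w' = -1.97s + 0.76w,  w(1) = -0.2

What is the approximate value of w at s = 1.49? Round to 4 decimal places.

-1.6699

Midpoint: k1 = f(s_n, w_n); k2 = f(s_n + h/2, w_n + (h/2)·k1); w_{n+1} = w_n + h·k2.
s=1.000000, w=-0.200000:
  k1 = f(1.000000, -0.200000) = -2.122000
  k2 = f(1.245000, -0.719890) = -2.999766
  w ← -0.200000 + 0.49·(-2.999766) = -1.669886
w(1.49) ≈ -1.6699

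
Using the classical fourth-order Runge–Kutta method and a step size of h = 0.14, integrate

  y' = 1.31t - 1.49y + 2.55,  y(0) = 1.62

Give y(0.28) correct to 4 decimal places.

1.6961

RK4: k1 = f(t_n, y_n); k2 = f(t_n + h/2, y_n + (h/2)·k1); k3 = f(t_n + h/2, y_n + (h/2)·k2); k4 = f(t_n + h, y_n + h·k3); y_{n+1} = y_n + (h/6)·(k1 + 2k2 + 2k3 + k4).
t=0.000000, y=1.620000:
  k1 = f(0.000000, 1.620000) = 0.136200
  k2 = f(0.070000, 1.629534) = 0.213694
  k3 = f(0.070000, 1.634959) = 0.205612
  k4 = f(0.140000, 1.648786) = 0.276709
  y ← 1.620000 + (0.14/6)·(k1 + 2k2 + 2k3 + k4) = 1.649202
t=0.140000, y=1.649202:
  k1 = f(0.140000, 1.649202) = 0.276089
  k2 = f(0.210000, 1.668528) = 0.338993
  k3 = f(0.210000, 1.672932) = 0.332432
  k4 = f(0.280000, 1.695743) = 0.390143
  y ← 1.649202 + (0.14/6)·(k1 + 2k2 + 2k3 + k4) = 1.696081
y(0.28) ≈ 1.6961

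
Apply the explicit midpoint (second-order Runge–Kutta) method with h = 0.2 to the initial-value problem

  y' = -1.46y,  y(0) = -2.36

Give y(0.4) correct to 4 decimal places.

-1.3297

Midpoint: k1 = f(x_n, y_n); k2 = f(x_n + h/2, y_n + (h/2)·k1); y_{n+1} = y_n + h·k2.
x=0.000000, y=-2.360000:
  k1 = f(0.000000, -2.360000) = 3.445600
  k2 = f(0.100000, -2.015440) = 2.942542
  y ← -2.360000 + 0.2·2.942542 = -1.771492
x=0.200000, y=-1.771492:
  k1 = f(0.200000, -1.771492) = 2.586378
  k2 = f(0.300000, -1.512854) = 2.208766
  y ← -1.771492 + 0.2·2.208766 = -1.329738
y(0.4) ≈ -1.3297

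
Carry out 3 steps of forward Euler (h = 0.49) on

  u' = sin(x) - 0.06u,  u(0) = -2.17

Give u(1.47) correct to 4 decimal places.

-1.3534

Euler: u_{n+1} = u_n + h·f(x_n, u_n).
x=0.000000, u=-2.170000: f=0.130200 → u ← -2.170000 + 0.49·0.130200 = -2.106202
x=0.490000, u=-2.106202: f=0.596998 → u ← -2.106202 + 0.49·0.596998 = -1.813673
x=0.980000, u=-1.813673: f=0.939318 → u ← -1.813673 + 0.49·0.939318 = -1.353407
u(1.47) ≈ -1.3534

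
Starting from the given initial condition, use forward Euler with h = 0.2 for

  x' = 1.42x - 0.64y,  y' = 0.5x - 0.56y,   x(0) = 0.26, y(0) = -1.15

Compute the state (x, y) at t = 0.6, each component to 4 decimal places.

Euler on (x,y): x_{n+1} = x_n + h·x', y_{n+1} = y_n + h·y'.
0.000000: (0.260000, -1.150000); f=(1.105200, 0.774000) → (0.481040, -0.995200)
0.200000: (0.481040, -0.995200); f=(1.320005, 0.797832) → (0.745041, -0.835634)
0.400000: (0.745041, -0.835634); f=(1.592764, 0.840475) → (1.063594, -0.667539)
(x(0.6), y(0.6)) ≈ (1.0636, -0.6675)

1.0636, -0.6675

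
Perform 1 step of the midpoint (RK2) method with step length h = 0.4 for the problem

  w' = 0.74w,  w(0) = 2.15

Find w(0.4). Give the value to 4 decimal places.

2.8806

Midpoint: k1 = f(t_n, w_n); k2 = f(t_n + h/2, w_n + (h/2)·k1); w_{n+1} = w_n + h·k2.
t=0.000000, w=2.150000:
  k1 = f(0.000000, 2.150000) = 1.591000
  k2 = f(0.200000, 2.468200) = 1.826468
  w ← 2.150000 + 0.4·1.826468 = 2.880587
w(0.4) ≈ 2.8806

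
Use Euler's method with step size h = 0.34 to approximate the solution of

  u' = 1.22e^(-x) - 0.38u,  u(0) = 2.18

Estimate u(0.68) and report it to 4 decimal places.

Euler: u_{n+1} = u_n + h·f(x_n, u_n).
x=0.000000, u=2.180000: f=0.391600 → u ← 2.180000 + 0.34·0.391600 = 2.313144
x=0.340000, u=2.313144: f=-0.010635 → u ← 2.313144 + 0.34·(-0.010635) = 2.309528
u(0.68) ≈ 2.3095

2.3095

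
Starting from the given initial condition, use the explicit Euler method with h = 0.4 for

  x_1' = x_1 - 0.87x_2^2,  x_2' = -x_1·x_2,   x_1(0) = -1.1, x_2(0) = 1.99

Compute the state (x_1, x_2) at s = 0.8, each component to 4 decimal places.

Euler on (x_1,x_2): x_1_{n+1} = x_1_n + h·x_1', x_2_{n+1} = x_2_n + h·x_2'.
0.000000: (-1.100000, 1.990000); f=(-4.545287, 2.189000) → (-2.918115, 2.865600)
0.400000: (-2.918115, 2.865600); f=(-10.062262, 8.362150) → (-6.943020, 6.210460)
(x_1(0.8), x_2(0.8)) ≈ (-6.9430, 6.2105)

-6.9430, 6.2105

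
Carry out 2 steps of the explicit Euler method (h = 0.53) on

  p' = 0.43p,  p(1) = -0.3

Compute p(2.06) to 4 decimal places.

-0.4523

Euler: p_{n+1} = p_n + h·f(s_n, p_n).
s=1.000000, p=-0.300000: f=-0.129000 → p ← -0.300000 + 0.53·(-0.129000) = -0.368370
s=1.530000, p=-0.368370: f=-0.158399 → p ← -0.368370 + 0.53·(-0.158399) = -0.452322
p(2.06) ≈ -0.4523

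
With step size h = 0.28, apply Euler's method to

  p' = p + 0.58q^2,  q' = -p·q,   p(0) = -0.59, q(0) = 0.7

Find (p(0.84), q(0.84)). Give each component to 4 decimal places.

-0.8159, 1.1755

Euler on (p,q): p_{n+1} = p_n + h·p', q_{n+1} = q_n + h·q'.
0.000000: (-0.590000, 0.700000); f=(-0.305800, 0.413000) → (-0.675624, 0.815640)
0.280000: (-0.675624, 0.815640); f=(-0.289768, 0.551066) → (-0.756759, 0.969938)
0.560000: (-0.756759, 0.969938); f=(-0.211106, 0.734010) → (-0.815869, 1.175461)
(p(0.84), q(0.84)) ≈ (-0.8159, 1.1755)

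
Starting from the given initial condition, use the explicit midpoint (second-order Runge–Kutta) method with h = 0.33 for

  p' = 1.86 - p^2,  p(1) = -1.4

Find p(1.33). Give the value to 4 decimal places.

-1.4483

Midpoint: k1 = f(s_n, p_n); k2 = f(s_n + h/2, p_n + (h/2)·k1); p_{n+1} = p_n + h·k2.
s=1.000000, p=-1.400000:
  k1 = f(1.000000, -1.400000) = -0.100000
  k2 = f(1.165000, -1.416500) = -0.146472
  p ← -1.400000 + 0.33·(-0.146472) = -1.448336
p(1.33) ≈ -1.4483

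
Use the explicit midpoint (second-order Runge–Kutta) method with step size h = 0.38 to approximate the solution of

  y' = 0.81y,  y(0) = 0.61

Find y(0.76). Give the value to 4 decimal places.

Midpoint: k1 = f(t_n, y_n); k2 = f(t_n + h/2, y_n + (h/2)·k1); y_{n+1} = y_n + h·k2.
t=0.000000, y=0.610000:
  k1 = f(0.000000, 0.610000) = 0.494100
  k2 = f(0.190000, 0.703879) = 0.570142
  y ← 0.610000 + 0.38·0.570142 = 0.826654
t=0.380000, y=0.826654:
  k1 = f(0.380000, 0.826654) = 0.669590
  k2 = f(0.570000, 0.953876) = 0.772640
  y ← 0.826654 + 0.38·0.772640 = 1.120257
y(0.76) ≈ 1.1203

1.1203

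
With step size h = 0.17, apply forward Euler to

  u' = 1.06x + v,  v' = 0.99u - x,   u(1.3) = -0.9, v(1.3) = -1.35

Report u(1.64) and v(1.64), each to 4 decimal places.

Euler on (u,v): u_{n+1} = u_n + h·u', v_{n+1} = v_n + h·v'.
1.300000: (-0.900000, -1.350000); f=(0.028000, -2.191000) → (-0.895240, -1.722470)
1.470000: (-0.895240, -1.722470); f=(-0.164270, -2.356288) → (-0.923166, -2.123039)
(u(1.64), v(1.64)) ≈ (-0.9232, -2.1230)

-0.9232, -2.1230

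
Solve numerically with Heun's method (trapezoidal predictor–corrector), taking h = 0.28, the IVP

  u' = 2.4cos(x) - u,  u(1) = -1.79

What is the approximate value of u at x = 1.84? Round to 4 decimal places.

-0.6838

Heun: k1 = f(x_n, u_n); k2 = f(x_n + h, u_n + h·k1); u_{n+1} = u_n + (h/2)·(k1 + k2).
x=1.000000, u=-1.790000:
  k1 = f(1.000000, -1.790000) = 3.086726
  k2 = f(1.280000, -0.925717) = 1.613833
  u ← -1.790000 + (0.28/2)·(3.086726 + 1.613833) = -1.131922
x=1.280000, u=-1.131922:
  k1 = f(1.280000, -1.131922) = 1.820038
  k2 = f(1.560000, -0.622311) = 0.648222
  u ← -1.131922 + (0.28/2)·(1.820038 + 0.648222) = -0.786365
x=1.560000, u=-0.786365:
  k1 = f(1.560000, -0.786365) = 0.812276
  k2 = f(1.840000, -0.558928) = -0.079385
  u ← -0.786365 + (0.28/2)·(0.812276 + (-0.079385)) = -0.683761
u(1.84) ≈ -0.6838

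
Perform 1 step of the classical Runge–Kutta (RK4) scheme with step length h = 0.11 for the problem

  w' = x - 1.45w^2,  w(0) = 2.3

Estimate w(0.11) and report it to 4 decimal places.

1.6878

RK4: k1 = f(x_n, w_n); k2 = f(x_n + h/2, w_n + (h/2)·k1); k3 = f(x_n + h/2, w_n + (h/2)·k2); k4 = f(x_n + h, w_n + h·k3); w_{n+1} = w_n + (h/6)·(k1 + 2k2 + 2k3 + k4).
x=0.000000, w=2.300000:
  k1 = f(0.000000, 2.300000) = -7.670500
  k2 = f(0.055000, 1.878122) = -5.059649
  k3 = f(0.055000, 2.021719) = -5.871656
  k4 = f(0.110000, 1.654118) = -3.857353
  w ← 2.300000 + (0.11/6)·(k1 + 2k2 + 2k3 + k4) = 1.687842
w(0.11) ≈ 1.6878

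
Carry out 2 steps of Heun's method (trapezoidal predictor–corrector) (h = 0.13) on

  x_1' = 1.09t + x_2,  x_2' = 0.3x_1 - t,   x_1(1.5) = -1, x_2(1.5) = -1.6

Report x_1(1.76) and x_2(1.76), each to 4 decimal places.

-1.0171, -2.1019

Heun on (x_1,x_2): k1 = f(t_n, state_n); k2 = f(t_n + h, state_n + h·k1); state_{n+1} = state_n + (h/2)·(k1 + k2).
1.500000: (-1.000000, -1.600000)
  k1 = (0.035000, -1.800000)
  predictor → (-0.995450, -1.834000)
  k2 = (-0.057300, -1.928635)
  → (-1.001450, -1.842361)
1.630000: (-1.001450, -1.842361)
  k1 = (-0.065661, -1.930435)
  predictor → (-1.009985, -2.093318)
  k2 = (-0.174918, -2.062996)
  → (-1.017087, -2.101934)
(x_1(1.76), x_2(1.76)) ≈ (-1.0171, -2.1019)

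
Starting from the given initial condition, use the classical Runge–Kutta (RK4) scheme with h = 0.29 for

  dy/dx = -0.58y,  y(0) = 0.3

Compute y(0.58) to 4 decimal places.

RK4: k1 = f(x_n, y_n); k2 = f(x_n + h/2, y_n + (h/2)·k1); k3 = f(x_n + h/2, y_n + (h/2)·k2); k4 = f(x_n + h, y_n + h·k3); y_{n+1} = y_n + (h/6)·(k1 + 2k2 + 2k3 + k4).
x=0.000000, y=0.300000:
  k1 = f(0.000000, 0.300000) = -0.174000
  k2 = f(0.145000, 0.274770) = -0.159367
  k3 = f(0.145000, 0.276892) = -0.160597
  k4 = f(0.290000, 0.253427) = -0.146988
  y ← 0.300000 + (0.29/6)·(k1 + 2k2 + 2k3 + k4) = 0.253556
x=0.290000, y=0.253556:
  k1 = f(0.290000, 0.253556) = -0.147062
  k2 = f(0.435000, 0.232232) = -0.134694
  k3 = f(0.435000, 0.234025) = -0.135735
  k4 = f(0.580000, 0.214193) = -0.124232
  y ← 0.253556 + (0.29/6)·(k1 + 2k2 + 2k3 + k4) = 0.214302
y(0.58) ≈ 0.2143

0.2143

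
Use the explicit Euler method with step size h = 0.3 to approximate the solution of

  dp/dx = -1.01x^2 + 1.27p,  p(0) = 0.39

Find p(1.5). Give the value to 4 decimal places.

0.9039

Euler: p_{n+1} = p_n + h·f(x_n, p_n).
x=0.000000, p=0.390000: f=0.495300 → p ← 0.390000 + 0.3·0.495300 = 0.538590
x=0.300000, p=0.538590: f=0.593109 → p ← 0.538590 + 0.3·0.593109 = 0.716523
x=0.600000, p=0.716523: f=0.546384 → p ← 0.716523 + 0.3·0.546384 = 0.880438
x=0.900000, p=0.880438: f=0.300056 → p ← 0.880438 + 0.3·0.300056 = 0.970455
x=1.200000, p=0.970455: f=-0.221922 → p ← 0.970455 + 0.3·(-0.221922) = 0.903878
p(1.5) ≈ 0.9039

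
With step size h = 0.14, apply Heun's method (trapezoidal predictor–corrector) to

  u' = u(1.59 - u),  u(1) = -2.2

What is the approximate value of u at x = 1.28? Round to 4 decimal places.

Heun: k1 = f(x_n, u_n); k2 = f(x_n + h, u_n + h·k1); u_{n+1} = u_n + (h/2)·(k1 + k2).
x=1.000000, u=-2.200000:
  k1 = f(1.000000, -2.200000) = -8.338000
  k2 = f(1.140000, -3.367320) = -16.692883
  u ← -2.200000 + (0.14/2)·(-8.338000 + (-16.692883)) = -3.952162
x=1.140000, u=-3.952162:
  k1 = f(1.140000, -3.952162) = -21.903520
  k2 = f(1.280000, -7.018655) = -60.421173
  u ← -3.952162 + (0.14/2)·(-21.903520 + (-60.421173)) = -9.714890
u(1.28) ≈ -9.7149

-9.7149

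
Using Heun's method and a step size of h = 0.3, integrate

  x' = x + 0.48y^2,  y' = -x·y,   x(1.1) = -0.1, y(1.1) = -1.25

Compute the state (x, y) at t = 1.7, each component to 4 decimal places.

Heun on (x,y): k1 = f(t_n, state_n); k2 = f(t_n + h, state_n + h·k1); state_{n+1} = state_n + (h/2)·(k1 + k2).
1.100000: (-0.100000, -1.250000)
  k1 = (0.650000, -0.125000)
  predictor → (0.095000, -1.287500)
  k2 = (0.890675, 0.122313)
  → (0.131101, -1.250403)
1.400000: (0.131101, -1.250403)
  k1 = (0.881585, 0.163929)
  predictor → (0.395577, -1.201224)
  k2 = (1.088188, 0.475176)
  → (0.426567, -1.154537)
(x(1.7), y(1.7)) ≈ (0.4266, -1.1545)

0.4266, -1.1545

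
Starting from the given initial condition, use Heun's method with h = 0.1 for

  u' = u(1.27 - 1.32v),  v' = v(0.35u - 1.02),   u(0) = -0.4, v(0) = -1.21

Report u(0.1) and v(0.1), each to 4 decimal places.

-0.5264, -1.0756

Heun on (u,v): k1 = f(t_n, state_n); k2 = f(t_n + h, state_n + h·k1); state_{n+1} = state_n + (h/2)·(k1 + k2).
0.000000: (-0.400000, -1.210000)
  k1 = (-1.146880, 1.403600)
  predictor → (-0.514688, -1.069640)
  k2 = (-1.380355, 1.283719)
  → (-0.526362, -1.075634)
(u(0.1), v(0.1)) ≈ (-0.5264, -1.0756)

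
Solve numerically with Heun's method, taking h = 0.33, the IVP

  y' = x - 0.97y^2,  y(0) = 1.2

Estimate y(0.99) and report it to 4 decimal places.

Heun: k1 = f(x_n, y_n); k2 = f(x_n + h, y_n + h·k1); y_{n+1} = y_n + (h/2)·(k1 + k2).
x=0.000000, y=1.200000:
  k1 = f(0.000000, 1.200000) = -1.396800
  k2 = f(0.330000, 0.739056) = -0.199818
  y ← 1.200000 + (0.33/2)·(-1.396800 + (-0.199818)) = 0.936558
x=0.330000, y=0.936558:
  k1 = f(0.330000, 0.936558) = -0.520827
  k2 = f(0.660000, 0.764685) = 0.092799
  y ← 0.936558 + (0.33/2)·(-0.520827 + 0.092799) = 0.865933
x=0.660000, y=0.865933:
  k1 = f(0.660000, 0.865933) = -0.067346
  k2 = f(0.990000, 0.843709) = 0.299510
  y ← 0.865933 + (0.33/2)·(-0.067346 + 0.299510) = 0.904241
y(0.99) ≈ 0.9042

0.9042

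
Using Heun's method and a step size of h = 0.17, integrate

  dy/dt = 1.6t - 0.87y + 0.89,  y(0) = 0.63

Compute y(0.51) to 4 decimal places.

0.9533

Heun: k1 = f(t_n, y_n); k2 = f(t_n + h, y_n + h·k1); y_{n+1} = y_n + (h/2)·(k1 + k2).
t=0.000000, y=0.630000:
  k1 = f(0.000000, 0.630000) = 0.341900
  k2 = f(0.170000, 0.688123) = 0.563333
  y ← 0.630000 + (0.17/2)·(0.341900 + 0.563333) = 0.706945
t=0.170000, y=0.706945:
  k1 = f(0.170000, 0.706945) = 0.546958
  k2 = f(0.340000, 0.799928) = 0.738063
  y ← 0.706945 + (0.17/2)·(0.546958 + 0.738063) = 0.816172
t=0.340000, y=0.816172:
  k1 = f(0.340000, 0.816172) = 0.723931
  k2 = f(0.510000, 0.939240) = 0.888861
  y ← 0.816172 + (0.17/2)·(0.723931 + 0.888861) = 0.953259
y(0.51) ≈ 0.9533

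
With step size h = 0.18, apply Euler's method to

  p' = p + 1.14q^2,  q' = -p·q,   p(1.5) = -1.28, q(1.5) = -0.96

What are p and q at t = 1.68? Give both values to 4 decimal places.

Euler on (p,q): p_{n+1} = p_n + h·p', q_{n+1} = q_n + h·q'.
1.500000: (-1.280000, -0.960000); f=(-0.229376, -1.228800) → (-1.321288, -1.181184)
(p(1.68), q(1.68)) ≈ (-1.3213, -1.1812)

-1.3213, -1.1812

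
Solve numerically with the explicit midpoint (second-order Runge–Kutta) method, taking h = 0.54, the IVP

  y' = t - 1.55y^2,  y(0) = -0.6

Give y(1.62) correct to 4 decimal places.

-5.3457

Midpoint: k1 = f(t_n, y_n); k2 = f(t_n + h/2, y_n + (h/2)·k1); y_{n+1} = y_n + h·k2.
t=0.000000, y=-0.600000:
  k1 = f(0.000000, -0.600000) = -0.558000
  k2 = f(0.270000, -0.750660) = -0.603410
  y ← -0.600000 + 0.54·(-0.603410) = -0.925841
t=0.540000, y=-0.925841:
  k1 = f(0.540000, -0.925841) = -0.788633
  k2 = f(0.810000, -1.138772) = -1.200044
  y ← -0.925841 + 0.54·(-1.200044) = -1.573865
t=1.080000, y=-1.573865:
  k1 = f(1.080000, -1.573865) = -2.759430
  k2 = f(1.350000, -2.318911) = -6.984892
  y ← -1.573865 + 0.54·(-6.984892) = -5.345707
y(1.62) ≈ -5.3457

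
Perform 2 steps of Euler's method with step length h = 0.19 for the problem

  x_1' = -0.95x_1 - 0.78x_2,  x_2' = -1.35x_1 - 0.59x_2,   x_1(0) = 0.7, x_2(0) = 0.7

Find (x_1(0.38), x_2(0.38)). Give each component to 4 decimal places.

Euler on (x_1,x_2): x_1_{n+1} = x_1_n + h·x_1', x_2_{n+1} = x_2_n + h·x_2'.
0.000000: (0.700000, 0.700000); f=(-1.211000, -1.358000) → (0.469910, 0.441980)
0.190000: (0.469910, 0.441980); f=(-0.791159, -0.895147) → (0.319590, 0.271902)
(x_1(0.38), x_2(0.38)) ≈ (0.3196, 0.2719)

0.3196, 0.2719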